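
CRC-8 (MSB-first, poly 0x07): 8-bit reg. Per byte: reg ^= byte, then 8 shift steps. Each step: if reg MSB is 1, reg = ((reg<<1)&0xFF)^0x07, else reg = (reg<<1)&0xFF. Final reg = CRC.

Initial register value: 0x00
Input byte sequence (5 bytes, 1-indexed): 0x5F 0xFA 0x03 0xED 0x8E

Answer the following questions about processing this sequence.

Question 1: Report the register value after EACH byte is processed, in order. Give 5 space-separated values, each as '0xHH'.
0x9A 0x27 0xFC 0x77 0xE1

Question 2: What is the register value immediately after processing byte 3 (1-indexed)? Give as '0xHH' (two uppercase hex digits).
Answer: 0xFC

Derivation:
After byte 1 (0x5F): reg=0x9A
After byte 2 (0xFA): reg=0x27
After byte 3 (0x03): reg=0xFC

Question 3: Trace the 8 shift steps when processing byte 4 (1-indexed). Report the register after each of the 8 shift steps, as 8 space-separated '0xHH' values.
After byte 1 (0x5F): reg=0x9A
After byte 2 (0xFA): reg=0x27
After byte 3 (0x03): reg=0xFC
Register before byte 4: 0xFC
After XOR with byte 0xED: 0x11

Answer: 0x22 0x44 0x88 0x17 0x2E 0x5C 0xB8 0x77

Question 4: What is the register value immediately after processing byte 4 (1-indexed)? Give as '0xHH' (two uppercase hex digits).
Answer: 0x77

Derivation:
After byte 1 (0x5F): reg=0x9A
After byte 2 (0xFA): reg=0x27
After byte 3 (0x03): reg=0xFC
After byte 4 (0xED): reg=0x77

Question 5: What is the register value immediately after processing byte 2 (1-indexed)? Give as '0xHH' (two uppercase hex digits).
After byte 1 (0x5F): reg=0x9A
After byte 2 (0xFA): reg=0x27

Answer: 0x27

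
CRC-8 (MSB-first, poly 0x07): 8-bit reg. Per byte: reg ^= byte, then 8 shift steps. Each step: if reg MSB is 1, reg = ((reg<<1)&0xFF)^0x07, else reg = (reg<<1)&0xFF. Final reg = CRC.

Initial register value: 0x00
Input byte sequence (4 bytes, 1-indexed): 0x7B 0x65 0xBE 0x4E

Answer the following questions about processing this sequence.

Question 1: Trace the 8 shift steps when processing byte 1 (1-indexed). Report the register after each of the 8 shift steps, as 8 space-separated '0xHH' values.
Answer: 0xF6 0xEB 0xD1 0xA5 0x4D 0x9A 0x33 0x66

Derivation:
Register before byte 1: 0x00
After XOR with byte 0x7B: 0x7B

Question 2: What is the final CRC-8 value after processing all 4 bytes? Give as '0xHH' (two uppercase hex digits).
Answer: 0xC9

Derivation:
After byte 1 (0x7B): reg=0x66
After byte 2 (0x65): reg=0x09
After byte 3 (0xBE): reg=0x0C
After byte 4 (0x4E): reg=0xC9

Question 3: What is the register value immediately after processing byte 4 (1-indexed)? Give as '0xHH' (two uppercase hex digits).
After byte 1 (0x7B): reg=0x66
After byte 2 (0x65): reg=0x09
After byte 3 (0xBE): reg=0x0C
After byte 4 (0x4E): reg=0xC9

Answer: 0xC9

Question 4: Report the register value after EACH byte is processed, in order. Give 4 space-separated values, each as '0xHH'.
0x66 0x09 0x0C 0xC9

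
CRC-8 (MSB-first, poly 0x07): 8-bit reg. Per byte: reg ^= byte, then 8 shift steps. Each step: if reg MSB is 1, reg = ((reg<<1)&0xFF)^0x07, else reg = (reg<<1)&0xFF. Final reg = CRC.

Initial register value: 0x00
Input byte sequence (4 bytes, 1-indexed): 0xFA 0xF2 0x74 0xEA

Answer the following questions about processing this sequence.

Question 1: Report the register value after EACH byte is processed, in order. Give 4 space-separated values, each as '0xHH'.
0xE8 0x46 0x9E 0x4B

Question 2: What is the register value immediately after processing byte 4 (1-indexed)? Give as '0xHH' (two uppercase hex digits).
Answer: 0x4B

Derivation:
After byte 1 (0xFA): reg=0xE8
After byte 2 (0xF2): reg=0x46
After byte 3 (0x74): reg=0x9E
After byte 4 (0xEA): reg=0x4B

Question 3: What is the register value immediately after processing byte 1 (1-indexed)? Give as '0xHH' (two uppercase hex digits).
Answer: 0xE8

Derivation:
After byte 1 (0xFA): reg=0xE8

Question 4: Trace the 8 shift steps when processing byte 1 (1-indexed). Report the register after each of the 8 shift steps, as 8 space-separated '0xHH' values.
Register before byte 1: 0x00
After XOR with byte 0xFA: 0xFA

Answer: 0xF3 0xE1 0xC5 0x8D 0x1D 0x3A 0x74 0xE8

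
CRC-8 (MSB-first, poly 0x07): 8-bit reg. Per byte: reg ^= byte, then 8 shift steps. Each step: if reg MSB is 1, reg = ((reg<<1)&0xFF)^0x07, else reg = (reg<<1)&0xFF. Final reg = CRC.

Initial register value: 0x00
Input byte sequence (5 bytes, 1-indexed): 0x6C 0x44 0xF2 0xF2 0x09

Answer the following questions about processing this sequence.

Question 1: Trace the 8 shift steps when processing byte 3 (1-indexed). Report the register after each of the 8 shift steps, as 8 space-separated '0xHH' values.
Answer: 0x40 0x80 0x07 0x0E 0x1C 0x38 0x70 0xE0

Derivation:
After byte 1 (0x6C): reg=0x03
After byte 2 (0x44): reg=0xD2
Register before byte 3: 0xD2
After XOR with byte 0xF2: 0x20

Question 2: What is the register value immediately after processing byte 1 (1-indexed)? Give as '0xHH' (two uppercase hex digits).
After byte 1 (0x6C): reg=0x03

Answer: 0x03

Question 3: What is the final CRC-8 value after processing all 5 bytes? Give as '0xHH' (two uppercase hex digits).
After byte 1 (0x6C): reg=0x03
After byte 2 (0x44): reg=0xD2
After byte 3 (0xF2): reg=0xE0
After byte 4 (0xF2): reg=0x7E
After byte 5 (0x09): reg=0x42

Answer: 0x42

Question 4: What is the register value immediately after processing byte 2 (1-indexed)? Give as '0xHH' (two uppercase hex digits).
After byte 1 (0x6C): reg=0x03
After byte 2 (0x44): reg=0xD2

Answer: 0xD2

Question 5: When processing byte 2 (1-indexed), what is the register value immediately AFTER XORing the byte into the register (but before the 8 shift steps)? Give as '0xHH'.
Answer: 0x47

Derivation:
Register before byte 2: 0x03
Byte 2: 0x44
0x03 XOR 0x44 = 0x47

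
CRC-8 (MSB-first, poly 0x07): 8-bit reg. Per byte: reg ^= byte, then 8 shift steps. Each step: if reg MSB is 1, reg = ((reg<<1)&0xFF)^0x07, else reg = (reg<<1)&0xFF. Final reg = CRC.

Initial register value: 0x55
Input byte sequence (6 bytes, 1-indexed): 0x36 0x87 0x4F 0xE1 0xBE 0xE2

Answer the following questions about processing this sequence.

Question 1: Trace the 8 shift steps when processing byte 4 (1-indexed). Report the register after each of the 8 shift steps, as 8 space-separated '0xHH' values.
After byte 1 (0x36): reg=0x2E
After byte 2 (0x87): reg=0x56
After byte 3 (0x4F): reg=0x4F
Register before byte 4: 0x4F
After XOR with byte 0xE1: 0xAE

Answer: 0x5B 0xB6 0x6B 0xD6 0xAB 0x51 0xA2 0x43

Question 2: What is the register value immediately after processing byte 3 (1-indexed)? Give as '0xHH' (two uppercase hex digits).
After byte 1 (0x36): reg=0x2E
After byte 2 (0x87): reg=0x56
After byte 3 (0x4F): reg=0x4F

Answer: 0x4F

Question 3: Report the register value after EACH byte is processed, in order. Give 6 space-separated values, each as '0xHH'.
0x2E 0x56 0x4F 0x43 0xFD 0x5D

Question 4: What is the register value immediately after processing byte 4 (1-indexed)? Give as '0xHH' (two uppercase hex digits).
Answer: 0x43

Derivation:
After byte 1 (0x36): reg=0x2E
After byte 2 (0x87): reg=0x56
After byte 3 (0x4F): reg=0x4F
After byte 4 (0xE1): reg=0x43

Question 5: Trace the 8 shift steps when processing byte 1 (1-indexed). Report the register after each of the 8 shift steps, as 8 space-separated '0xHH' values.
Register before byte 1: 0x55
After XOR with byte 0x36: 0x63

Answer: 0xC6 0x8B 0x11 0x22 0x44 0x88 0x17 0x2E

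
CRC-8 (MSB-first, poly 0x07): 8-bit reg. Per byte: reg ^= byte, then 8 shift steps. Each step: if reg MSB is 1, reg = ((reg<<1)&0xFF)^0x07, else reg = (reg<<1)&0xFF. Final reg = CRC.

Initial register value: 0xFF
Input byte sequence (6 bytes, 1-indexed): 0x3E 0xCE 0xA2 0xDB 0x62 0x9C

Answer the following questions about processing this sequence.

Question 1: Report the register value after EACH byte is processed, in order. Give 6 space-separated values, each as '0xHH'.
0x49 0x9C 0xBA 0x20 0xC9 0xAC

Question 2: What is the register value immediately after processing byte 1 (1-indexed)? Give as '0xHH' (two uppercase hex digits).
After byte 1 (0x3E): reg=0x49

Answer: 0x49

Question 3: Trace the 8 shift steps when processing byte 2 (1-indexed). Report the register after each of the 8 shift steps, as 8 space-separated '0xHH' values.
Answer: 0x09 0x12 0x24 0x48 0x90 0x27 0x4E 0x9C

Derivation:
After byte 1 (0x3E): reg=0x49
Register before byte 2: 0x49
After XOR with byte 0xCE: 0x87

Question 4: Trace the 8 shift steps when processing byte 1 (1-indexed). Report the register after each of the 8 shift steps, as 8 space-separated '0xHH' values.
Answer: 0x85 0x0D 0x1A 0x34 0x68 0xD0 0xA7 0x49

Derivation:
Register before byte 1: 0xFF
After XOR with byte 0x3E: 0xC1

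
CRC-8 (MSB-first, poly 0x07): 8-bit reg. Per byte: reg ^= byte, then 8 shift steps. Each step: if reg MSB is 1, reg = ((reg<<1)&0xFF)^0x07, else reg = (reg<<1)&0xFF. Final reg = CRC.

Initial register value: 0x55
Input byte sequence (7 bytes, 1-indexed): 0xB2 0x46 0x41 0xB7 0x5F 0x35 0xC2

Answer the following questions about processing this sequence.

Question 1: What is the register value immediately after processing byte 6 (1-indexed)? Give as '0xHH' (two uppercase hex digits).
Answer: 0xC8

Derivation:
After byte 1 (0xB2): reg=0xBB
After byte 2 (0x46): reg=0xFD
After byte 3 (0x41): reg=0x3D
After byte 4 (0xB7): reg=0xBF
After byte 5 (0x5F): reg=0xAE
After byte 6 (0x35): reg=0xC8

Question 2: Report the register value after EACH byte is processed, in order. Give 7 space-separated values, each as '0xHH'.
0xBB 0xFD 0x3D 0xBF 0xAE 0xC8 0x36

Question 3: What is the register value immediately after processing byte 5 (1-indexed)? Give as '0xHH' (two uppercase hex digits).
After byte 1 (0xB2): reg=0xBB
After byte 2 (0x46): reg=0xFD
After byte 3 (0x41): reg=0x3D
After byte 4 (0xB7): reg=0xBF
After byte 5 (0x5F): reg=0xAE

Answer: 0xAE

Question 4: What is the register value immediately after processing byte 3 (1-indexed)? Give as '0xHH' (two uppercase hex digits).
Answer: 0x3D

Derivation:
After byte 1 (0xB2): reg=0xBB
After byte 2 (0x46): reg=0xFD
After byte 3 (0x41): reg=0x3D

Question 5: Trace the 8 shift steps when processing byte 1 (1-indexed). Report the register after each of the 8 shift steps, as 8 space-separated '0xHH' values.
Register before byte 1: 0x55
After XOR with byte 0xB2: 0xE7

Answer: 0xC9 0x95 0x2D 0x5A 0xB4 0x6F 0xDE 0xBB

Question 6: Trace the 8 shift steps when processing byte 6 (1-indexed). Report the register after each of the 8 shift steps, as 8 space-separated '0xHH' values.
Answer: 0x31 0x62 0xC4 0x8F 0x19 0x32 0x64 0xC8

Derivation:
After byte 1 (0xB2): reg=0xBB
After byte 2 (0x46): reg=0xFD
After byte 3 (0x41): reg=0x3D
After byte 4 (0xB7): reg=0xBF
After byte 5 (0x5F): reg=0xAE
Register before byte 6: 0xAE
After XOR with byte 0x35: 0x9B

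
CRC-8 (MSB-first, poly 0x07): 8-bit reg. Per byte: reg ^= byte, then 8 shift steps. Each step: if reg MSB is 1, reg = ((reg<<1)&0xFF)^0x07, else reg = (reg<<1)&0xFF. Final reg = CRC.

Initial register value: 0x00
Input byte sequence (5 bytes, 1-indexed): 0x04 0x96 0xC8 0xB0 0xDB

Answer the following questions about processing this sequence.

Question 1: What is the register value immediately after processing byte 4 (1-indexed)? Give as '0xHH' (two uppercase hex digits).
Answer: 0xD0

Derivation:
After byte 1 (0x04): reg=0x1C
After byte 2 (0x96): reg=0xBF
After byte 3 (0xC8): reg=0x42
After byte 4 (0xB0): reg=0xD0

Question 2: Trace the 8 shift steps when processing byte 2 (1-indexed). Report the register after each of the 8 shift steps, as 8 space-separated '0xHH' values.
After byte 1 (0x04): reg=0x1C
Register before byte 2: 0x1C
After XOR with byte 0x96: 0x8A

Answer: 0x13 0x26 0x4C 0x98 0x37 0x6E 0xDC 0xBF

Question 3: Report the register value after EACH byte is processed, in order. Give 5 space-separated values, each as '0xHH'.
0x1C 0xBF 0x42 0xD0 0x31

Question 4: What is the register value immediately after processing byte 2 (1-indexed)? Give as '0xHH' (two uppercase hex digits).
Answer: 0xBF

Derivation:
After byte 1 (0x04): reg=0x1C
After byte 2 (0x96): reg=0xBF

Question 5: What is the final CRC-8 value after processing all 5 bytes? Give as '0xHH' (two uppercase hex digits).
After byte 1 (0x04): reg=0x1C
After byte 2 (0x96): reg=0xBF
After byte 3 (0xC8): reg=0x42
After byte 4 (0xB0): reg=0xD0
After byte 5 (0xDB): reg=0x31

Answer: 0x31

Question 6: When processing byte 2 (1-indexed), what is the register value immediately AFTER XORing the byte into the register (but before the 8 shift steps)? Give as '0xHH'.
Answer: 0x8A

Derivation:
Register before byte 2: 0x1C
Byte 2: 0x96
0x1C XOR 0x96 = 0x8A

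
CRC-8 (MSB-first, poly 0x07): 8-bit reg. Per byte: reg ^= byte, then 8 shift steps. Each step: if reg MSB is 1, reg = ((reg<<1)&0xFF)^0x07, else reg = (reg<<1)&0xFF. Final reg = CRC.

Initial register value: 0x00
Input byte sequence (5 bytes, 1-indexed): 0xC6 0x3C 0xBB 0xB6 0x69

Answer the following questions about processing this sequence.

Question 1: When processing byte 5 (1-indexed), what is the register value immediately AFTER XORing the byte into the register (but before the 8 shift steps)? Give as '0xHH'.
Register before byte 5: 0x16
Byte 5: 0x69
0x16 XOR 0x69 = 0x7F

Answer: 0x7F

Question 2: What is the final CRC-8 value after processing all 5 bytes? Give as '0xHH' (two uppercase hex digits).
Answer: 0x7A

Derivation:
After byte 1 (0xC6): reg=0x5C
After byte 2 (0x3C): reg=0x27
After byte 3 (0xBB): reg=0xDD
After byte 4 (0xB6): reg=0x16
After byte 5 (0x69): reg=0x7A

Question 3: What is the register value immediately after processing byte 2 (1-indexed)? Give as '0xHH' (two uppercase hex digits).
Answer: 0x27

Derivation:
After byte 1 (0xC6): reg=0x5C
After byte 2 (0x3C): reg=0x27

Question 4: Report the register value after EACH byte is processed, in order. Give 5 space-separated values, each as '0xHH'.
0x5C 0x27 0xDD 0x16 0x7A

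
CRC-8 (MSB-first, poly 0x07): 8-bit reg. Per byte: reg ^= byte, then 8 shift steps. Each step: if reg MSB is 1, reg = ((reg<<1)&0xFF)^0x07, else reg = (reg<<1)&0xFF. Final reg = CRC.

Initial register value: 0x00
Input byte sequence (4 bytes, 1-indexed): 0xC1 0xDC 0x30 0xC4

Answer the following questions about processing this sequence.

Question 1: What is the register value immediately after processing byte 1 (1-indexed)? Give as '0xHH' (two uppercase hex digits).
Answer: 0x49

Derivation:
After byte 1 (0xC1): reg=0x49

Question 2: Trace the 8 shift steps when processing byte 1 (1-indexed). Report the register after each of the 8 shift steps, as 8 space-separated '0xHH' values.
Answer: 0x85 0x0D 0x1A 0x34 0x68 0xD0 0xA7 0x49

Derivation:
Register before byte 1: 0x00
After XOR with byte 0xC1: 0xC1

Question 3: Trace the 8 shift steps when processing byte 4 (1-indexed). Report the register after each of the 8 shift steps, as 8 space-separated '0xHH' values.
After byte 1 (0xC1): reg=0x49
After byte 2 (0xDC): reg=0xE2
After byte 3 (0x30): reg=0x30
Register before byte 4: 0x30
After XOR with byte 0xC4: 0xF4

Answer: 0xEF 0xD9 0xB5 0x6D 0xDA 0xB3 0x61 0xC2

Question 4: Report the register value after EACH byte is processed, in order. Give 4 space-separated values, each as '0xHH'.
0x49 0xE2 0x30 0xC2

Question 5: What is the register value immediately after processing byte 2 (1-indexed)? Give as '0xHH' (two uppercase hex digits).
Answer: 0xE2

Derivation:
After byte 1 (0xC1): reg=0x49
After byte 2 (0xDC): reg=0xE2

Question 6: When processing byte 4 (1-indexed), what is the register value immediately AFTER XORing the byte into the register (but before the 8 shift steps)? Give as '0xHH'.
Answer: 0xF4

Derivation:
Register before byte 4: 0x30
Byte 4: 0xC4
0x30 XOR 0xC4 = 0xF4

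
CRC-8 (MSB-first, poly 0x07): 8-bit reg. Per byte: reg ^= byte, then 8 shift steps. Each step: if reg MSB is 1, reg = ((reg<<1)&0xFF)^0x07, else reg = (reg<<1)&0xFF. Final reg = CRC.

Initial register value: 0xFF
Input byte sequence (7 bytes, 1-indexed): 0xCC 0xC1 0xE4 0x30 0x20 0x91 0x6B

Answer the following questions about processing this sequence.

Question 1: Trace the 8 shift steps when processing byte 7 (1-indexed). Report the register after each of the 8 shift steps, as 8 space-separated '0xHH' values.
After byte 1 (0xCC): reg=0x99
After byte 2 (0xC1): reg=0x8F
After byte 3 (0xE4): reg=0x16
After byte 4 (0x30): reg=0xF2
After byte 5 (0x20): reg=0x30
After byte 6 (0x91): reg=0x6E
Register before byte 7: 0x6E
After XOR with byte 0x6B: 0x05

Answer: 0x0A 0x14 0x28 0x50 0xA0 0x47 0x8E 0x1B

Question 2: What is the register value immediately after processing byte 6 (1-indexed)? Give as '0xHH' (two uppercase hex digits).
After byte 1 (0xCC): reg=0x99
After byte 2 (0xC1): reg=0x8F
After byte 3 (0xE4): reg=0x16
After byte 4 (0x30): reg=0xF2
After byte 5 (0x20): reg=0x30
After byte 6 (0x91): reg=0x6E

Answer: 0x6E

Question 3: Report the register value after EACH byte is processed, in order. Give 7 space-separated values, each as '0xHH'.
0x99 0x8F 0x16 0xF2 0x30 0x6E 0x1B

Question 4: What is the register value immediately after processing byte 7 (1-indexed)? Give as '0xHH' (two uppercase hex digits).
Answer: 0x1B

Derivation:
After byte 1 (0xCC): reg=0x99
After byte 2 (0xC1): reg=0x8F
After byte 3 (0xE4): reg=0x16
After byte 4 (0x30): reg=0xF2
After byte 5 (0x20): reg=0x30
After byte 6 (0x91): reg=0x6E
After byte 7 (0x6B): reg=0x1B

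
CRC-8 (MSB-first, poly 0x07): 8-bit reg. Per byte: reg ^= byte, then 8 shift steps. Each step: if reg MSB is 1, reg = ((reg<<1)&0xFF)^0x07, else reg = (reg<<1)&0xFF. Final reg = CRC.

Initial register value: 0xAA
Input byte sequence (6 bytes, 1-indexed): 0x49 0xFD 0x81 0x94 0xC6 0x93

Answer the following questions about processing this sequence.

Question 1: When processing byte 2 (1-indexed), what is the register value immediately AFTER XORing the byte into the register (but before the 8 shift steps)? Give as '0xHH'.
Answer: 0x5A

Derivation:
Register before byte 2: 0xA7
Byte 2: 0xFD
0xA7 XOR 0xFD = 0x5A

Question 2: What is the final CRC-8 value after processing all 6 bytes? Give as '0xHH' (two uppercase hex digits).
After byte 1 (0x49): reg=0xA7
After byte 2 (0xFD): reg=0x81
After byte 3 (0x81): reg=0x00
After byte 4 (0x94): reg=0xE5
After byte 5 (0xC6): reg=0xE9
After byte 6 (0x93): reg=0x61

Answer: 0x61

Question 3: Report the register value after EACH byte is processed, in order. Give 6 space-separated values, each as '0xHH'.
0xA7 0x81 0x00 0xE5 0xE9 0x61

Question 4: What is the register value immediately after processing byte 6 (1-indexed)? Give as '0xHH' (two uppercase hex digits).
After byte 1 (0x49): reg=0xA7
After byte 2 (0xFD): reg=0x81
After byte 3 (0x81): reg=0x00
After byte 4 (0x94): reg=0xE5
After byte 5 (0xC6): reg=0xE9
After byte 6 (0x93): reg=0x61

Answer: 0x61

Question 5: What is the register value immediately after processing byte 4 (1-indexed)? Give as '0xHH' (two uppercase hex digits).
Answer: 0xE5

Derivation:
After byte 1 (0x49): reg=0xA7
After byte 2 (0xFD): reg=0x81
After byte 3 (0x81): reg=0x00
After byte 4 (0x94): reg=0xE5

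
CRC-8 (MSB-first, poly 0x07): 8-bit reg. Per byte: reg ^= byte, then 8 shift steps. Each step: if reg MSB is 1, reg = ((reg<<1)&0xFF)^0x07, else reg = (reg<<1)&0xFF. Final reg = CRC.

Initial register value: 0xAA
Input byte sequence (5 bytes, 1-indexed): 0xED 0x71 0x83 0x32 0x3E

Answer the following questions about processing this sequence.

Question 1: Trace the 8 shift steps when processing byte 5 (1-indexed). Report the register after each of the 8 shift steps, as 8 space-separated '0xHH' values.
After byte 1 (0xED): reg=0xD2
After byte 2 (0x71): reg=0x60
After byte 3 (0x83): reg=0xA7
After byte 4 (0x32): reg=0xE2
Register before byte 5: 0xE2
After XOR with byte 0x3E: 0xDC

Answer: 0xBF 0x79 0xF2 0xE3 0xC1 0x85 0x0D 0x1A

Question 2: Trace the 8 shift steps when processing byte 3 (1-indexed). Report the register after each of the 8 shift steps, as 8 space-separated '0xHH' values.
After byte 1 (0xED): reg=0xD2
After byte 2 (0x71): reg=0x60
Register before byte 3: 0x60
After XOR with byte 0x83: 0xE3

Answer: 0xC1 0x85 0x0D 0x1A 0x34 0x68 0xD0 0xA7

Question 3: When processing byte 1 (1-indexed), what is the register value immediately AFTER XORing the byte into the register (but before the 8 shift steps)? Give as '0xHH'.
Answer: 0x47

Derivation:
Register before byte 1: 0xAA
Byte 1: 0xED
0xAA XOR 0xED = 0x47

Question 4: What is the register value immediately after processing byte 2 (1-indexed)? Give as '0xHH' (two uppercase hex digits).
After byte 1 (0xED): reg=0xD2
After byte 2 (0x71): reg=0x60

Answer: 0x60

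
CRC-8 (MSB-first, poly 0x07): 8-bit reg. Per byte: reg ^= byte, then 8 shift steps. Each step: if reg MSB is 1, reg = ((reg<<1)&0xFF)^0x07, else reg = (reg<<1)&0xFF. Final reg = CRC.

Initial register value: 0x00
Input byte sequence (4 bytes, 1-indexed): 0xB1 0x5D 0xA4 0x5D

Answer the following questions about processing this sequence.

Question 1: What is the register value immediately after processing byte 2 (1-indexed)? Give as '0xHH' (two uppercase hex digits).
Answer: 0xCE

Derivation:
After byte 1 (0xB1): reg=0x1E
After byte 2 (0x5D): reg=0xCE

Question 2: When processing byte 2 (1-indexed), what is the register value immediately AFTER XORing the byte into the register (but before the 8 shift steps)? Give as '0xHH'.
Register before byte 2: 0x1E
Byte 2: 0x5D
0x1E XOR 0x5D = 0x43

Answer: 0x43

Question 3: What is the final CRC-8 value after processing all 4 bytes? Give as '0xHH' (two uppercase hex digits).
Answer: 0xE3

Derivation:
After byte 1 (0xB1): reg=0x1E
After byte 2 (0x5D): reg=0xCE
After byte 3 (0xA4): reg=0x11
After byte 4 (0x5D): reg=0xE3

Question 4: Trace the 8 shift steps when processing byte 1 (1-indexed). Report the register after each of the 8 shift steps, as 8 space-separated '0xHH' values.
Answer: 0x65 0xCA 0x93 0x21 0x42 0x84 0x0F 0x1E

Derivation:
Register before byte 1: 0x00
After XOR with byte 0xB1: 0xB1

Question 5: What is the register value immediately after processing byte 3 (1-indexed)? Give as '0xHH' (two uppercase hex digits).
Answer: 0x11

Derivation:
After byte 1 (0xB1): reg=0x1E
After byte 2 (0x5D): reg=0xCE
After byte 3 (0xA4): reg=0x11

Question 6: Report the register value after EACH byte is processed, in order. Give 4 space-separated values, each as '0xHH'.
0x1E 0xCE 0x11 0xE3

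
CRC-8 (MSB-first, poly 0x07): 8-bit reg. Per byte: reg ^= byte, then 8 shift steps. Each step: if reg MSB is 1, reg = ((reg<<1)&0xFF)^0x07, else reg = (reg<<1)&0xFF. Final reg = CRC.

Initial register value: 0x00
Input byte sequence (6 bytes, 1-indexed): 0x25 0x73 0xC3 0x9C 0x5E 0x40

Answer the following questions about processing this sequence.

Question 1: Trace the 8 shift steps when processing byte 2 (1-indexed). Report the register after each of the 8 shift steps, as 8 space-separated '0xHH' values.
After byte 1 (0x25): reg=0xFB
Register before byte 2: 0xFB
After XOR with byte 0x73: 0x88

Answer: 0x17 0x2E 0x5C 0xB8 0x77 0xEE 0xDB 0xB1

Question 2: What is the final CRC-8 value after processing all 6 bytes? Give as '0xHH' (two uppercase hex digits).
After byte 1 (0x25): reg=0xFB
After byte 2 (0x73): reg=0xB1
After byte 3 (0xC3): reg=0x59
After byte 4 (0x9C): reg=0x55
After byte 5 (0x5E): reg=0x31
After byte 6 (0x40): reg=0x50

Answer: 0x50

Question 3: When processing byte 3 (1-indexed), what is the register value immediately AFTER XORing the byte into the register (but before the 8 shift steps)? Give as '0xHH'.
Register before byte 3: 0xB1
Byte 3: 0xC3
0xB1 XOR 0xC3 = 0x72

Answer: 0x72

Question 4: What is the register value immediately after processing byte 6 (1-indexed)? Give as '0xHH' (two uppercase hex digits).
After byte 1 (0x25): reg=0xFB
After byte 2 (0x73): reg=0xB1
After byte 3 (0xC3): reg=0x59
After byte 4 (0x9C): reg=0x55
After byte 5 (0x5E): reg=0x31
After byte 6 (0x40): reg=0x50

Answer: 0x50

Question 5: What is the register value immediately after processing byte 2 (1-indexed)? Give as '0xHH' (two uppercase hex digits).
After byte 1 (0x25): reg=0xFB
After byte 2 (0x73): reg=0xB1

Answer: 0xB1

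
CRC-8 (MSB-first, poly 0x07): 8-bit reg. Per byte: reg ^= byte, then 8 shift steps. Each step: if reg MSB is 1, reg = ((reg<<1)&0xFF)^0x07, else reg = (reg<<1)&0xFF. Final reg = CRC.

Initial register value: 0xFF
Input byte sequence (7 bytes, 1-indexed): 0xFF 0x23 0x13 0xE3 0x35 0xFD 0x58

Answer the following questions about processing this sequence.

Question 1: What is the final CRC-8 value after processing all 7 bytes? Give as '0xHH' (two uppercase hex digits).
After byte 1 (0xFF): reg=0x00
After byte 2 (0x23): reg=0xE9
After byte 3 (0x13): reg=0xE8
After byte 4 (0xE3): reg=0x31
After byte 5 (0x35): reg=0x1C
After byte 6 (0xFD): reg=0xA9
After byte 7 (0x58): reg=0xD9

Answer: 0xD9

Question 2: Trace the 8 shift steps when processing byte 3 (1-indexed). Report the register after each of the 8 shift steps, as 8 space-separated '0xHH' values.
After byte 1 (0xFF): reg=0x00
After byte 2 (0x23): reg=0xE9
Register before byte 3: 0xE9
After XOR with byte 0x13: 0xFA

Answer: 0xF3 0xE1 0xC5 0x8D 0x1D 0x3A 0x74 0xE8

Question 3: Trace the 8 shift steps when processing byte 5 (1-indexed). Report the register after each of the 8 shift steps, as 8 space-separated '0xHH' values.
After byte 1 (0xFF): reg=0x00
After byte 2 (0x23): reg=0xE9
After byte 3 (0x13): reg=0xE8
After byte 4 (0xE3): reg=0x31
Register before byte 5: 0x31
After XOR with byte 0x35: 0x04

Answer: 0x08 0x10 0x20 0x40 0x80 0x07 0x0E 0x1C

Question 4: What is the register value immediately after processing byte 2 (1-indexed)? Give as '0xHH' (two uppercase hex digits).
After byte 1 (0xFF): reg=0x00
After byte 2 (0x23): reg=0xE9

Answer: 0xE9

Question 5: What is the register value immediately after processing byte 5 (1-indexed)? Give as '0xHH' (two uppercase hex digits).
Answer: 0x1C

Derivation:
After byte 1 (0xFF): reg=0x00
After byte 2 (0x23): reg=0xE9
After byte 3 (0x13): reg=0xE8
After byte 4 (0xE3): reg=0x31
After byte 5 (0x35): reg=0x1C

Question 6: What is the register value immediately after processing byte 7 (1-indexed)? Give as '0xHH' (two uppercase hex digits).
Answer: 0xD9

Derivation:
After byte 1 (0xFF): reg=0x00
After byte 2 (0x23): reg=0xE9
After byte 3 (0x13): reg=0xE8
After byte 4 (0xE3): reg=0x31
After byte 5 (0x35): reg=0x1C
After byte 6 (0xFD): reg=0xA9
After byte 7 (0x58): reg=0xD9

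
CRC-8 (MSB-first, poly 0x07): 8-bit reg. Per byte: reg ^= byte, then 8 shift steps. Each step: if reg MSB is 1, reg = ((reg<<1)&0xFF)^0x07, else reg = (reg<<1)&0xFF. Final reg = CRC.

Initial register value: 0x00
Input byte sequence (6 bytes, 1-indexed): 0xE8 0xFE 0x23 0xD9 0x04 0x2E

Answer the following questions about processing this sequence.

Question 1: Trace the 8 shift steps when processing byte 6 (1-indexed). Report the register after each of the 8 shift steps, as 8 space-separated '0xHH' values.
After byte 1 (0xE8): reg=0x96
After byte 2 (0xFE): reg=0x1F
After byte 3 (0x23): reg=0xB4
After byte 4 (0xD9): reg=0x04
After byte 5 (0x04): reg=0x00
Register before byte 6: 0x00
After XOR with byte 0x2E: 0x2E

Answer: 0x5C 0xB8 0x77 0xEE 0xDB 0xB1 0x65 0xCA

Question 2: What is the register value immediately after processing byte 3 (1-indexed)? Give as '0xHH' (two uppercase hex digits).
Answer: 0xB4

Derivation:
After byte 1 (0xE8): reg=0x96
After byte 2 (0xFE): reg=0x1F
After byte 3 (0x23): reg=0xB4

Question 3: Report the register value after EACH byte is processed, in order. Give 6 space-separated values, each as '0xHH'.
0x96 0x1F 0xB4 0x04 0x00 0xCA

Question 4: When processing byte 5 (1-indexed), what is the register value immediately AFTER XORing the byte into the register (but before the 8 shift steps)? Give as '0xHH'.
Answer: 0x00

Derivation:
Register before byte 5: 0x04
Byte 5: 0x04
0x04 XOR 0x04 = 0x00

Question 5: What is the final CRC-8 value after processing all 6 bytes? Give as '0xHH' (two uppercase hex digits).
After byte 1 (0xE8): reg=0x96
After byte 2 (0xFE): reg=0x1F
After byte 3 (0x23): reg=0xB4
After byte 4 (0xD9): reg=0x04
After byte 5 (0x04): reg=0x00
After byte 6 (0x2E): reg=0xCA

Answer: 0xCA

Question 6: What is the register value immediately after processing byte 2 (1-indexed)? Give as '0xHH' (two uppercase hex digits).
After byte 1 (0xE8): reg=0x96
After byte 2 (0xFE): reg=0x1F

Answer: 0x1F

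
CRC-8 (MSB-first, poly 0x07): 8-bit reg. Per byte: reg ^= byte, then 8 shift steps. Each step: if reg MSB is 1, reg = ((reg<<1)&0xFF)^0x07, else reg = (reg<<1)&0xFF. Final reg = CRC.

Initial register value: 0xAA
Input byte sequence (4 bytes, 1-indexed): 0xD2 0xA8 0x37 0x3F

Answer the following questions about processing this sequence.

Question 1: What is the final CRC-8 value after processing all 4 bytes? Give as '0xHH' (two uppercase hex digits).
After byte 1 (0xD2): reg=0x6F
After byte 2 (0xA8): reg=0x5B
After byte 3 (0x37): reg=0x03
After byte 4 (0x3F): reg=0xB4

Answer: 0xB4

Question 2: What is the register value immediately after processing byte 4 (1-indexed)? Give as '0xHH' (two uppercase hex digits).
After byte 1 (0xD2): reg=0x6F
After byte 2 (0xA8): reg=0x5B
After byte 3 (0x37): reg=0x03
After byte 4 (0x3F): reg=0xB4

Answer: 0xB4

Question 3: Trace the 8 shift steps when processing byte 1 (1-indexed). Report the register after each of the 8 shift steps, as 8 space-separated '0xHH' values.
Answer: 0xF0 0xE7 0xC9 0x95 0x2D 0x5A 0xB4 0x6F

Derivation:
Register before byte 1: 0xAA
After XOR with byte 0xD2: 0x78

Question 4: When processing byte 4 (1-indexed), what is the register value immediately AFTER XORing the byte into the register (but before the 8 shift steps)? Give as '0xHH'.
Answer: 0x3C

Derivation:
Register before byte 4: 0x03
Byte 4: 0x3F
0x03 XOR 0x3F = 0x3C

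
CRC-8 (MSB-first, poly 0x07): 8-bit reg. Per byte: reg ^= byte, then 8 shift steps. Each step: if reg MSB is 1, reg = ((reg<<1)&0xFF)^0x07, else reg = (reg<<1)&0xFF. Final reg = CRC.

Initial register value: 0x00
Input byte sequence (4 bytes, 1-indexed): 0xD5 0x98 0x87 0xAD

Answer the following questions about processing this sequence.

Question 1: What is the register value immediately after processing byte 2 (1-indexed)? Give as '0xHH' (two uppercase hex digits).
After byte 1 (0xD5): reg=0x25
After byte 2 (0x98): reg=0x3A

Answer: 0x3A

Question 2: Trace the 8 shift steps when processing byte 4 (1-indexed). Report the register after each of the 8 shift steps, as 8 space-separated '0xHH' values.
After byte 1 (0xD5): reg=0x25
After byte 2 (0x98): reg=0x3A
After byte 3 (0x87): reg=0x3A
Register before byte 4: 0x3A
After XOR with byte 0xAD: 0x97

Answer: 0x29 0x52 0xA4 0x4F 0x9E 0x3B 0x76 0xEC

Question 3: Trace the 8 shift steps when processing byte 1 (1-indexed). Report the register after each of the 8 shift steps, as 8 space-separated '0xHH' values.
Answer: 0xAD 0x5D 0xBA 0x73 0xE6 0xCB 0x91 0x25

Derivation:
Register before byte 1: 0x00
After XOR with byte 0xD5: 0xD5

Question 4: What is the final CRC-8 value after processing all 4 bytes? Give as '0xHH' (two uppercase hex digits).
After byte 1 (0xD5): reg=0x25
After byte 2 (0x98): reg=0x3A
After byte 3 (0x87): reg=0x3A
After byte 4 (0xAD): reg=0xEC

Answer: 0xEC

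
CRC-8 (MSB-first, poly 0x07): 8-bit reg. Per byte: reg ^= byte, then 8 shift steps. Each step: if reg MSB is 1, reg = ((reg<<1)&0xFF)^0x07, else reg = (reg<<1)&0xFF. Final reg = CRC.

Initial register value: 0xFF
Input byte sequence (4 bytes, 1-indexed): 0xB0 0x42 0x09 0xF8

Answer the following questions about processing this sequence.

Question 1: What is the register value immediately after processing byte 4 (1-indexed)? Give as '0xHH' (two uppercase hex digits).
Answer: 0x42

Derivation:
After byte 1 (0xB0): reg=0xEA
After byte 2 (0x42): reg=0x51
After byte 3 (0x09): reg=0x8F
After byte 4 (0xF8): reg=0x42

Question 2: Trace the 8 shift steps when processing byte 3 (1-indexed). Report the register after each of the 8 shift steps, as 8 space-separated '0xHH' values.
Answer: 0xB0 0x67 0xCE 0x9B 0x31 0x62 0xC4 0x8F

Derivation:
After byte 1 (0xB0): reg=0xEA
After byte 2 (0x42): reg=0x51
Register before byte 3: 0x51
After XOR with byte 0x09: 0x58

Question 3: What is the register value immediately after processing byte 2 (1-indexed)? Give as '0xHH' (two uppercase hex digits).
Answer: 0x51

Derivation:
After byte 1 (0xB0): reg=0xEA
After byte 2 (0x42): reg=0x51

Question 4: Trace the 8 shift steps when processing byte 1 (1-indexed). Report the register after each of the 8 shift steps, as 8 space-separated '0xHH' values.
Answer: 0x9E 0x3B 0x76 0xEC 0xDF 0xB9 0x75 0xEA

Derivation:
Register before byte 1: 0xFF
After XOR with byte 0xB0: 0x4F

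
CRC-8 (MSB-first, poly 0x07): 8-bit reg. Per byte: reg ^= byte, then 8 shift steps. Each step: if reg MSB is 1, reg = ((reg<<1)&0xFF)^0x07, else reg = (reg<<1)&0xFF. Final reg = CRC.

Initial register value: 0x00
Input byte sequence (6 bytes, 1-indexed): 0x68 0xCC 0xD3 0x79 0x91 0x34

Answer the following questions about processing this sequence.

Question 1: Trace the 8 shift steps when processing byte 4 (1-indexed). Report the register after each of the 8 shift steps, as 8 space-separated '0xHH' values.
Answer: 0x91 0x25 0x4A 0x94 0x2F 0x5E 0xBC 0x7F

Derivation:
After byte 1 (0x68): reg=0x1F
After byte 2 (0xCC): reg=0x37
After byte 3 (0xD3): reg=0xB2
Register before byte 4: 0xB2
After XOR with byte 0x79: 0xCB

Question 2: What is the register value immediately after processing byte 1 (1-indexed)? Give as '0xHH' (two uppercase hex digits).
Answer: 0x1F

Derivation:
After byte 1 (0x68): reg=0x1F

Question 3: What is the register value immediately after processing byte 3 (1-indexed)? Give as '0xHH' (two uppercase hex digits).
Answer: 0xB2

Derivation:
After byte 1 (0x68): reg=0x1F
After byte 2 (0xCC): reg=0x37
After byte 3 (0xD3): reg=0xB2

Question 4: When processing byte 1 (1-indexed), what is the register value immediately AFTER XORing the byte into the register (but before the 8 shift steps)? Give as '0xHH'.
Answer: 0x68

Derivation:
Register before byte 1: 0x00
Byte 1: 0x68
0x00 XOR 0x68 = 0x68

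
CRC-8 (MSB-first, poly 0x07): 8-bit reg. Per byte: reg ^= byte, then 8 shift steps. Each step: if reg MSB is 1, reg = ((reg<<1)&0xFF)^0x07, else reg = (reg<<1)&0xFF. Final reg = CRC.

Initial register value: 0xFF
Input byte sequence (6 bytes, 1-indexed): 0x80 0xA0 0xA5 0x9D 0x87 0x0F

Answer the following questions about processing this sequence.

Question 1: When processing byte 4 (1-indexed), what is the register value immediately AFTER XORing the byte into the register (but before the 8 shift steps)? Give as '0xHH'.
Register before byte 4: 0x4A
Byte 4: 0x9D
0x4A XOR 0x9D = 0xD7

Answer: 0xD7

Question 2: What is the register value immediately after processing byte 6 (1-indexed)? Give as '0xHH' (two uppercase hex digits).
Answer: 0xC9

Derivation:
After byte 1 (0x80): reg=0x7A
After byte 2 (0xA0): reg=0x08
After byte 3 (0xA5): reg=0x4A
After byte 4 (0x9D): reg=0x2B
After byte 5 (0x87): reg=0x4D
After byte 6 (0x0F): reg=0xC9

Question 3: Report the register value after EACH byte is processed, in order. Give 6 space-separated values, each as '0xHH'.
0x7A 0x08 0x4A 0x2B 0x4D 0xC9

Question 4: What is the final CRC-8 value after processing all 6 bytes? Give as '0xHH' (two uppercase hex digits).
Answer: 0xC9

Derivation:
After byte 1 (0x80): reg=0x7A
After byte 2 (0xA0): reg=0x08
After byte 3 (0xA5): reg=0x4A
After byte 4 (0x9D): reg=0x2B
After byte 5 (0x87): reg=0x4D
After byte 6 (0x0F): reg=0xC9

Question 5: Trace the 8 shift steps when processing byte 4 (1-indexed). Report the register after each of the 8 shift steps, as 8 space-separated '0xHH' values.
After byte 1 (0x80): reg=0x7A
After byte 2 (0xA0): reg=0x08
After byte 3 (0xA5): reg=0x4A
Register before byte 4: 0x4A
After XOR with byte 0x9D: 0xD7

Answer: 0xA9 0x55 0xAA 0x53 0xA6 0x4B 0x96 0x2B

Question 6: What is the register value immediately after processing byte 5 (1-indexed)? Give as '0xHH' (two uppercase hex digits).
Answer: 0x4D

Derivation:
After byte 1 (0x80): reg=0x7A
After byte 2 (0xA0): reg=0x08
After byte 3 (0xA5): reg=0x4A
After byte 4 (0x9D): reg=0x2B
After byte 5 (0x87): reg=0x4D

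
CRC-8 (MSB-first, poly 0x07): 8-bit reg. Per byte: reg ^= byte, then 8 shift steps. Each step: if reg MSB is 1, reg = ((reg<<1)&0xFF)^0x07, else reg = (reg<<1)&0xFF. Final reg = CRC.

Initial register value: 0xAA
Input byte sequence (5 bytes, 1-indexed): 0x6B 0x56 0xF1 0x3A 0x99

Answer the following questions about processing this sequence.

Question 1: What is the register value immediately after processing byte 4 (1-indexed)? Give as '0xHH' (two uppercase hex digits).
After byte 1 (0x6B): reg=0x49
After byte 2 (0x56): reg=0x5D
After byte 3 (0xF1): reg=0x4D
After byte 4 (0x3A): reg=0x42

Answer: 0x42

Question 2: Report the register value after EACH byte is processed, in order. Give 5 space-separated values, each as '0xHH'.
0x49 0x5D 0x4D 0x42 0x0F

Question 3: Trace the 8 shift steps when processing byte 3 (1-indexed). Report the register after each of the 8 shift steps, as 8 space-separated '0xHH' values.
After byte 1 (0x6B): reg=0x49
After byte 2 (0x56): reg=0x5D
Register before byte 3: 0x5D
After XOR with byte 0xF1: 0xAC

Answer: 0x5F 0xBE 0x7B 0xF6 0xEB 0xD1 0xA5 0x4D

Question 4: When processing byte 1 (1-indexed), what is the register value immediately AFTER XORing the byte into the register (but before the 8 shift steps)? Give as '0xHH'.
Answer: 0xC1

Derivation:
Register before byte 1: 0xAA
Byte 1: 0x6B
0xAA XOR 0x6B = 0xC1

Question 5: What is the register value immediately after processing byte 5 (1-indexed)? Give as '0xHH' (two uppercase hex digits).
Answer: 0x0F

Derivation:
After byte 1 (0x6B): reg=0x49
After byte 2 (0x56): reg=0x5D
After byte 3 (0xF1): reg=0x4D
After byte 4 (0x3A): reg=0x42
After byte 5 (0x99): reg=0x0F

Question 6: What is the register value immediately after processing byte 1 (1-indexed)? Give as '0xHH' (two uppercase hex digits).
Answer: 0x49

Derivation:
After byte 1 (0x6B): reg=0x49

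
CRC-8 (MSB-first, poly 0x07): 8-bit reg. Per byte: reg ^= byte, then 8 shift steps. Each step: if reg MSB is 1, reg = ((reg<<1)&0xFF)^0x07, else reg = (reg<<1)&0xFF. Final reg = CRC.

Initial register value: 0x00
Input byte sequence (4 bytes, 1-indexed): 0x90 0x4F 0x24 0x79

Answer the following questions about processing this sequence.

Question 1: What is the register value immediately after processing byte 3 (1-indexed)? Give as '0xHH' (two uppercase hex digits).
Answer: 0xCD

Derivation:
After byte 1 (0x90): reg=0xF9
After byte 2 (0x4F): reg=0x0B
After byte 3 (0x24): reg=0xCD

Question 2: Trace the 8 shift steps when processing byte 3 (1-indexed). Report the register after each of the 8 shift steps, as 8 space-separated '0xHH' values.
After byte 1 (0x90): reg=0xF9
After byte 2 (0x4F): reg=0x0B
Register before byte 3: 0x0B
After XOR with byte 0x24: 0x2F

Answer: 0x5E 0xBC 0x7F 0xFE 0xFB 0xF1 0xE5 0xCD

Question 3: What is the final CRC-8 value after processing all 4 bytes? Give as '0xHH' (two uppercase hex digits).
Answer: 0x05

Derivation:
After byte 1 (0x90): reg=0xF9
After byte 2 (0x4F): reg=0x0B
After byte 3 (0x24): reg=0xCD
After byte 4 (0x79): reg=0x05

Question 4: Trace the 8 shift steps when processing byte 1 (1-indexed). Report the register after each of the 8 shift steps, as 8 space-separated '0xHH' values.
Answer: 0x27 0x4E 0x9C 0x3F 0x7E 0xFC 0xFF 0xF9

Derivation:
Register before byte 1: 0x00
After XOR with byte 0x90: 0x90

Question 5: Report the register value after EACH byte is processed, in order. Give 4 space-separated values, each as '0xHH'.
0xF9 0x0B 0xCD 0x05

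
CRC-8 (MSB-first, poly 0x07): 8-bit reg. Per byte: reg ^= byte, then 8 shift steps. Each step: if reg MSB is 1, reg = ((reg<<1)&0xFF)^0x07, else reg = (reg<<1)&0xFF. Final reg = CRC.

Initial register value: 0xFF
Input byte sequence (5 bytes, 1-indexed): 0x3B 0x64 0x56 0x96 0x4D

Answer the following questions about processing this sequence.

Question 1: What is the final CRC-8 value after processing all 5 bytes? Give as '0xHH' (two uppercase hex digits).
After byte 1 (0x3B): reg=0x52
After byte 2 (0x64): reg=0x82
After byte 3 (0x56): reg=0x22
After byte 4 (0x96): reg=0x05
After byte 5 (0x4D): reg=0xFF

Answer: 0xFF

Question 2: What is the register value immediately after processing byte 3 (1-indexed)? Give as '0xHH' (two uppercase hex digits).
After byte 1 (0x3B): reg=0x52
After byte 2 (0x64): reg=0x82
After byte 3 (0x56): reg=0x22

Answer: 0x22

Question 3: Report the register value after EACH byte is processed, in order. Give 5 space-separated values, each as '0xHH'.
0x52 0x82 0x22 0x05 0xFF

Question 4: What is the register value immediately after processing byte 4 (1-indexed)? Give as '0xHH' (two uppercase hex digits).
After byte 1 (0x3B): reg=0x52
After byte 2 (0x64): reg=0x82
After byte 3 (0x56): reg=0x22
After byte 4 (0x96): reg=0x05

Answer: 0x05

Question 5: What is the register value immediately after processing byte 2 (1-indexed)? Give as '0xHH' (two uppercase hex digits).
After byte 1 (0x3B): reg=0x52
After byte 2 (0x64): reg=0x82

Answer: 0x82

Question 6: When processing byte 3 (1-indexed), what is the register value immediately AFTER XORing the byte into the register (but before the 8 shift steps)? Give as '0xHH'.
Answer: 0xD4

Derivation:
Register before byte 3: 0x82
Byte 3: 0x56
0x82 XOR 0x56 = 0xD4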